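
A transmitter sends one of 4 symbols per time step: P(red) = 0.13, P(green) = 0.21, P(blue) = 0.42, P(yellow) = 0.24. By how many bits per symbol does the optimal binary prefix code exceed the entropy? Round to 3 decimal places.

0.045 bits

Entropy H = −Σ p log₂ p ≈ 1.8752 bits.
Huffman merges: 13/100+21/100→17/50; 6/25+17/50→29/50; 21/50+29/50→1. L = 48/25 ≈ 1.9200.
L − H = 1.9200 − 1.8752 = 0.045 bits.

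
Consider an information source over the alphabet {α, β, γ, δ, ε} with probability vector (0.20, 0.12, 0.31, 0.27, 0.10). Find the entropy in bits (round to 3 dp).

H = −Σ pᵢ log₂ pᵢ.
−0.20·log₂(0.20) = 0.4644
−0.12·log₂(0.12) = 0.3671
−0.31·log₂(0.31) = 0.5238
−0.27·log₂(0.27) = 0.5100
−0.10·log₂(0.10) = 0.3322
Sum ≈ 2.1975 → 2.197 bits.

2.197 bits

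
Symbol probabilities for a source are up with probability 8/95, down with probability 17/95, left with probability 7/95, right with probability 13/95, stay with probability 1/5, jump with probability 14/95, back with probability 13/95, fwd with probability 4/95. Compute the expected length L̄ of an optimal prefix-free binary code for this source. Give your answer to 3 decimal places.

2.916 bits/symbol

Repeatedly combine the two least-probable nodes; the expected code length is the sum of the merged weights.
merge 4/95 + 7/95 → 11/95
merge 8/95 + 11/95 → 1/5
merge 13/95 + 13/95 → 26/95
merge 14/95 + 17/95 → 31/95
merge 1/5 + 1/5 → 2/5
merge 26/95 + 31/95 → 3/5
merge 2/5 + 3/5 → 1
L = 11/95 + 1/5 + 26/95 + 31/95 + 2/5 + 3/5 + 1 = 277/95 ≈ 2.916 bits/symbol.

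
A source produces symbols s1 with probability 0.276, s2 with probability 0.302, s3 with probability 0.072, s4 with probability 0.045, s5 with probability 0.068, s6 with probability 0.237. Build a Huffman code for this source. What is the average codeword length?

2.298 bits/symbol

Repeatedly combine the two least-probable nodes; the expected code length is the sum of the merged weights.
merge 9/200 + 17/250 → 113/1000
merge 9/125 + 113/1000 → 37/200
merge 37/200 + 237/1000 → 211/500
merge 69/250 + 151/500 → 289/500
merge 211/500 + 289/500 → 1
L = 113/1000 + 37/200 + 211/500 + 289/500 + 1 = 1149/500 = 2.298 bits/symbol.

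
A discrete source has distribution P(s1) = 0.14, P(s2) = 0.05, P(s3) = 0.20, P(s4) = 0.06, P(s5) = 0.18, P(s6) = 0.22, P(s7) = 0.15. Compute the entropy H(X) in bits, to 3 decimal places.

2.658 bits

H = −Σ pᵢ log₂ pᵢ.
−0.14·log₂(0.14) = 0.3971
−0.05·log₂(0.05) = 0.2161
−0.20·log₂(0.20) = 0.4644
−0.06·log₂(0.06) = 0.2435
−0.18·log₂(0.18) = 0.4453
−0.22·log₂(0.22) = 0.4806
−0.15·log₂(0.15) = 0.4105
Sum ≈ 2.6576 → 2.658 bits.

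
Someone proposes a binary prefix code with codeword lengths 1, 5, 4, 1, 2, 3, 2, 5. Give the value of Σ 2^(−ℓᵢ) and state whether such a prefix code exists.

With common denominator 2^5 = 32: Σ 2^(−ℓᵢ) = 16/32 + 1/32 + 2/32 + 16/32 + 8/32 + 4/32 + 8/32 + 1/32 = 56/32 = 1.75.
Kraft's inequality requires Σ ≤ 1; here Σ = 1.75 > 1, so no such prefix code exists.

1.75; no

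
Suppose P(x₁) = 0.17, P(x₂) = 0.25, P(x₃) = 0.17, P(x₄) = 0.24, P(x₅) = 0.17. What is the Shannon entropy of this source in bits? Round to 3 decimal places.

H = −Σ pᵢ log₂ pᵢ.
−0.17·log₂(0.17) = 0.4346
−0.25·log₂(0.25) = 0.5000
−0.17·log₂(0.17) = 0.4346
−0.24·log₂(0.24) = 0.4941
−0.17·log₂(0.17) = 0.4346
Sum ≈ 2.2979 → 2.298 bits.

2.298 bits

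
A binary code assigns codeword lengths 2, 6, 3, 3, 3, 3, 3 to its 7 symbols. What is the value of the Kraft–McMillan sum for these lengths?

With common denominator 2^6 = 64: Σ 2^(−ℓᵢ) = 16/64 + 1/64 + 8/64 + 8/64 + 8/64 + 8/64 + 8/64 = 57/64 = 0.890625.

0.890625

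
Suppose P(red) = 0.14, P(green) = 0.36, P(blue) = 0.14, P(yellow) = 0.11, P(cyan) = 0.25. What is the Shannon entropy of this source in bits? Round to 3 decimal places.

H = −Σ pᵢ log₂ pᵢ.
−0.14·log₂(0.14) = 0.3971
−0.36·log₂(0.36) = 0.5306
−0.14·log₂(0.14) = 0.3971
−0.11·log₂(0.11) = 0.3503
−0.25·log₂(0.25) = 0.5000
Sum ≈ 2.1751 → 2.175 bits.

2.175 bits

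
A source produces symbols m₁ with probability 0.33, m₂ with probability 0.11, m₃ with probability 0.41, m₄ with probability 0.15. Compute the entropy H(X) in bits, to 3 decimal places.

1.816 bits

H = −Σ pᵢ log₂ pᵢ.
−0.33·log₂(0.33) = 0.5278
−0.11·log₂(0.11) = 0.3503
−0.41·log₂(0.41) = 0.5274
−0.15·log₂(0.15) = 0.4105
Sum ≈ 1.8160 → 1.816 bits.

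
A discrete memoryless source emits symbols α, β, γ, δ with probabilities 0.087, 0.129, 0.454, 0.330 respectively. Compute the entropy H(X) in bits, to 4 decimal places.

H = −Σ pᵢ log₂ pᵢ.
−0.087·log₂(0.087) = 0.3065
−0.129·log₂(0.129) = 0.3811
−0.454·log₂(0.454) = 0.5172
−0.330·log₂(0.330) = 0.5278
Sum ≈ 1.7327 → 1.7327 bits.

1.7327 bits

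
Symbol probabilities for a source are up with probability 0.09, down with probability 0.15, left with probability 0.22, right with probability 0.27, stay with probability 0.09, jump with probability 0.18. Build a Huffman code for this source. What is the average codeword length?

Repeatedly combine the two least-probable nodes; the expected code length is the sum of the merged weights.
merge 9/100 + 9/100 → 9/50
merge 3/20 + 9/50 → 33/100
merge 9/50 + 11/50 → 2/5
merge 27/100 + 33/100 → 3/5
merge 2/5 + 3/5 → 1
L = 9/50 + 33/100 + 2/5 + 3/5 + 1 = 251/100 = 2.51 bits/symbol.

2.51 bits/symbol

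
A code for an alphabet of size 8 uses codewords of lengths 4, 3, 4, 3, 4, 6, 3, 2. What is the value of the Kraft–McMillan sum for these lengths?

With common denominator 2^6 = 64: Σ 2^(−ℓᵢ) = 4/64 + 8/64 + 4/64 + 8/64 + 4/64 + 1/64 + 8/64 + 16/64 = 53/64 = 0.828125.

0.828125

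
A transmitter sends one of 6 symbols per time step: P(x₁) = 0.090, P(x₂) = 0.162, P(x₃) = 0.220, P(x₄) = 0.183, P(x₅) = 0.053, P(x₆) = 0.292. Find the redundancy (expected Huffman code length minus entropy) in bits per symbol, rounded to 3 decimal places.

Entropy H = −Σ p log₂ p ≈ 2.4102 bits.
Huffman merges: 53/1000+9/100→143/1000; 143/1000+81/500→61/200; 183/1000+11/50→403/1000; 73/250+61/200→597/1000; 403/1000+597/1000→1. L = 306/125 ≈ 2.4480.
L − H = 2.4480 − 2.4102 = 0.038 bits.

0.038 bits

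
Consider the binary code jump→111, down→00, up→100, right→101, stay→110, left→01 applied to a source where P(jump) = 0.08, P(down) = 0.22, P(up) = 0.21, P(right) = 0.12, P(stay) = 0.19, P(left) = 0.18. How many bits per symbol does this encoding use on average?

L̄ = Σ pᵢ·ℓᵢ = 0.08·3 + 0.22·2 + 0.21·3 + 0.12·3 + 0.19·3 + 0.18·2 = 2.6 bits/symbol.

2.6 bits/symbol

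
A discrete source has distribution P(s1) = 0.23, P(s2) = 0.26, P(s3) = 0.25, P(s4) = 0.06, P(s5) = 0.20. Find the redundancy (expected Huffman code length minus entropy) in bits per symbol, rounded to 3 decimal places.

Entropy H = −Σ p log₂ p ≈ 2.2009 bits.
Huffman merges: 3/50+1/5→13/50; 23/100+1/4→12/25; 13/50+13/50→13/25; 12/25+13/25→1. L = 113/50 ≈ 2.2600.
L − H = 2.2600 − 2.2009 = 0.059 bits.

0.059 bits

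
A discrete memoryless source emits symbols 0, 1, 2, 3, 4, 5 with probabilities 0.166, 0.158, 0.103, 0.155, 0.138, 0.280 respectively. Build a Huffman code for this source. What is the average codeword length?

2.554 bits/symbol

Repeatedly combine the two least-probable nodes; the expected code length is the sum of the merged weights.
merge 103/1000 + 69/500 → 241/1000
merge 31/200 + 79/500 → 313/1000
merge 83/500 + 241/1000 → 407/1000
merge 7/25 + 313/1000 → 593/1000
merge 407/1000 + 593/1000 → 1
L = 241/1000 + 313/1000 + 407/1000 + 593/1000 + 1 = 1277/500 = 2.554 bits/symbol.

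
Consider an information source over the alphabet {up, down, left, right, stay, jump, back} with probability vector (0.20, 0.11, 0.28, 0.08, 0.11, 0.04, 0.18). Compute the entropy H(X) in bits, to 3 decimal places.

H = −Σ pᵢ log₂ pᵢ.
−0.20·log₂(0.20) = 0.4644
−0.11·log₂(0.11) = 0.3503
−0.28·log₂(0.28) = 0.5142
−0.08·log₂(0.08) = 0.2915
−0.11·log₂(0.11) = 0.3503
−0.04·log₂(0.04) = 0.1858
−0.18·log₂(0.18) = 0.4453
Sum ≈ 2.6017 → 2.602 bits.

2.602 bits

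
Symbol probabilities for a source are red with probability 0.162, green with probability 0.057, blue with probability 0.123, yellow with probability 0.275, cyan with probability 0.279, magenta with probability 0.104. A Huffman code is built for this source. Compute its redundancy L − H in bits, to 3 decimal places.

0.047 bits

Entropy H = −Σ p log₂ p ≈ 2.3984 bits.
Huffman merges: 57/1000+13/125→161/1000; 123/1000+161/1000→71/250; 81/500+11/40→437/1000; 279/1000+71/250→563/1000; 437/1000+563/1000→1. L = 489/200 ≈ 2.4450.
L − H = 2.4450 − 2.3984 = 0.047 bits.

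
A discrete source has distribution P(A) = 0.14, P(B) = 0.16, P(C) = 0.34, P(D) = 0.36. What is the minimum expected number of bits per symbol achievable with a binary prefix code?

Repeatedly combine the two least-probable nodes; the expected code length is the sum of the merged weights.
merge 7/50 + 4/25 → 3/10
merge 3/10 + 17/50 → 16/25
merge 9/25 + 16/25 → 1
L = 3/10 + 16/25 + 1 = 97/50 = 1.94 bits/symbol.

1.94 bits/symbol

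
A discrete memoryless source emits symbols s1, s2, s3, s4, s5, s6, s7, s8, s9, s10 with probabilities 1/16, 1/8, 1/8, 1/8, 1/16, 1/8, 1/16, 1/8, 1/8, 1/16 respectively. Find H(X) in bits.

3.25 bits

Each probability is a power of 1/2, so log₂(1/p) is an integer.
H = Σ p·log₂(1/p) = 1/16·4 + 1/8·3 + 1/8·3 + 1/8·3 + 1/16·4 + 1/8·3 + 1/16·4 + 1/8·3 + 1/8·3 + 1/16·4 = 3.25 bits.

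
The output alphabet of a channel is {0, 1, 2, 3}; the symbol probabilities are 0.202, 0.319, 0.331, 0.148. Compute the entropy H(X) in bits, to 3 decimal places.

H = −Σ pᵢ log₂ pᵢ.
−0.202·log₂(0.202) = 0.4661
−0.319·log₂(0.319) = 0.5258
−0.331·log₂(0.331) = 0.5280
−0.148·log₂(0.148) = 0.4079
Sum ≈ 1.9279 → 1.928 bits.

1.928 bits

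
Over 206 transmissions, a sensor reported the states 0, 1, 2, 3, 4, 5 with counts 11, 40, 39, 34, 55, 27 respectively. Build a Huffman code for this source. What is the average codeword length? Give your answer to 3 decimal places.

2.534 bits/symbol

Probabilities are the counts divided by 206.
Repeatedly combine the two least-probable nodes; the expected code length is the sum of the merged weights.
merge 11/206 + 27/206 → 19/103
merge 17/103 + 19/103 → 36/103
merge 39/206 + 20/103 → 79/206
merge 55/206 + 36/103 → 127/206
merge 79/206 + 127/206 → 1
L = 19/103 + 36/103 + 79/206 + 127/206 + 1 = 261/103 ≈ 2.534 bits/symbol.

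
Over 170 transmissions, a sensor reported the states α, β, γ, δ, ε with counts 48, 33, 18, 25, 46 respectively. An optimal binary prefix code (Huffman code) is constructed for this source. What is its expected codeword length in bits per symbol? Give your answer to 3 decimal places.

Probabilities are the counts divided by 170.
Repeatedly combine the two least-probable nodes; the expected code length is the sum of the merged weights.
merge 9/85 + 5/34 → 43/170
merge 33/170 + 43/170 → 38/85
merge 23/85 + 24/85 → 47/85
merge 38/85 + 47/85 → 1
L = 43/170 + 38/85 + 47/85 + 1 = 383/170 ≈ 2.253 bits/symbol.

2.253 bits/symbol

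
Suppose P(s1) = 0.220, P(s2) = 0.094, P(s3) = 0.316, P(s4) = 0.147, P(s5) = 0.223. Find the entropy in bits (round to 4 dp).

H = −Σ pᵢ log₂ pᵢ.
−0.220·log₂(0.220) = 0.4806
−0.094·log₂(0.094) = 0.3207
−0.316·log₂(0.316) = 0.5252
−0.147·log₂(0.147) = 0.4066
−0.223·log₂(0.223) = 0.4828
Sum ≈ 2.2158 → 2.2158 bits.

2.2158 bits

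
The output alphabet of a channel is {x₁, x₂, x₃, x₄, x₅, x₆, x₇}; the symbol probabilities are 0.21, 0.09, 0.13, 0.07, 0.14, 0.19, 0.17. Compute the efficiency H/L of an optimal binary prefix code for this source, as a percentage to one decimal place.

Entropy H = −Σ p log₂ p ≈ 2.7236 bits.
Huffman merges: 7/100+9/100→4/25; 13/100+7/50→27/100; 4/25+17/100→33/100; 19/100+21/100→2/5; 27/100+33/100→3/5; 2/5+3/5→1. L = 69/25 ≈ 2.7600.
Efficiency = H/L = 2.7236/2.7600 = 98.7%.

98.7%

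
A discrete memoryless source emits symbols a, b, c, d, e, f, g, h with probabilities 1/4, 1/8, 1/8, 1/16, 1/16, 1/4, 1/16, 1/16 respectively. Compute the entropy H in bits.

Each probability is a power of 1/2, so log₂(1/p) is an integer.
H = Σ p·log₂(1/p) = 1/4·2 + 1/8·3 + 1/8·3 + 1/16·4 + 1/16·4 + 1/4·2 + 1/16·4 + 1/16·4 = 2.75 bits.

2.75 bits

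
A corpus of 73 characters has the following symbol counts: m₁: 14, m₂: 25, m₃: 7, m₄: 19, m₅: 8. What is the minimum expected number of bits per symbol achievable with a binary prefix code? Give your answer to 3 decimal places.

Probabilities are the counts divided by 73.
Repeatedly combine the two least-probable nodes; the expected code length is the sum of the merged weights.
merge 7/73 + 8/73 → 15/73
merge 14/73 + 15/73 → 29/73
merge 19/73 + 25/73 → 44/73
merge 29/73 + 44/73 → 1
L = 15/73 + 29/73 + 44/73 + 1 = 161/73 ≈ 2.205 bits/symbol.

2.205 bits/symbol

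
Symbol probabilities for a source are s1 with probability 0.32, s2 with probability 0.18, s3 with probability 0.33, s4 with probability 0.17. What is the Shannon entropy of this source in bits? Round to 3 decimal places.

1.934 bits

H = −Σ pᵢ log₂ pᵢ.
−0.32·log₂(0.32) = 0.5260
−0.18·log₂(0.18) = 0.4453
−0.33·log₂(0.33) = 0.5278
−0.17·log₂(0.17) = 0.4346
Sum ≈ 1.9338 → 1.934 bits.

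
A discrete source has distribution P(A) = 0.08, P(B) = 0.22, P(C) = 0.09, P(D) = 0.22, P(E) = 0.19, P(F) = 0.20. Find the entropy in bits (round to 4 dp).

H = −Σ pᵢ log₂ pᵢ.
−0.08·log₂(0.08) = 0.2915
−0.22·log₂(0.22) = 0.4806
−0.09·log₂(0.09) = 0.3127
−0.22·log₂(0.22) = 0.4806
−0.19·log₂(0.19) = 0.4552
−0.20·log₂(0.20) = 0.4644
Sum ≈ 2.4849 → 2.4849 bits.

2.4849 bits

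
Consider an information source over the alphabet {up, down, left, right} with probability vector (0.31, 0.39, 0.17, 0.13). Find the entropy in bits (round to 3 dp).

H = −Σ pᵢ log₂ pᵢ.
−0.31·log₂(0.31) = 0.5238
−0.39·log₂(0.39) = 0.5298
−0.17·log₂(0.17) = 0.4346
−0.13·log₂(0.13) = 0.3826
Sum ≈ 1.8708 → 1.871 bits.

1.871 bits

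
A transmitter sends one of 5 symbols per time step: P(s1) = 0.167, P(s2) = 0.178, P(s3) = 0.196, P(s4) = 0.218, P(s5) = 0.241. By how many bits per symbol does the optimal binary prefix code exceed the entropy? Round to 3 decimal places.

0.036 bits

Entropy H = −Σ p log₂ p ≈ 2.3091 bits.
Huffman merges: 167/1000+89/500→69/200; 49/250+109/500→207/500; 241/1000+69/200→293/500; 207/500+293/500→1. L = 469/200 ≈ 2.3450.
L − H = 2.3450 − 2.3091 = 0.036 bits.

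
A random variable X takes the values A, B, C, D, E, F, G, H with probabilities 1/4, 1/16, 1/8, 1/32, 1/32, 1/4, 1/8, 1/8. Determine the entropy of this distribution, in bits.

Each probability is a power of 1/2, so log₂(1/p) is an integer.
H = Σ p·log₂(1/p) = 1/4·2 + 1/16·4 + 1/8·3 + 1/32·5 + 1/32·5 + 1/4·2 + 1/8·3 + 1/8·3 = 2.6875 bits.

2.6875 bits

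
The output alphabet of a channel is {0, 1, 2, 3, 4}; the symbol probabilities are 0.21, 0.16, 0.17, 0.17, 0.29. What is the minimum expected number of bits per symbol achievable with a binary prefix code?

Repeatedly combine the two least-probable nodes; the expected code length is the sum of the merged weights.
merge 4/25 + 17/100 → 33/100
merge 17/100 + 21/100 → 19/50
merge 29/100 + 33/100 → 31/50
merge 19/50 + 31/50 → 1
L = 33/100 + 19/50 + 31/50 + 1 = 233/100 = 2.33 bits/symbol.

2.33 bits/symbol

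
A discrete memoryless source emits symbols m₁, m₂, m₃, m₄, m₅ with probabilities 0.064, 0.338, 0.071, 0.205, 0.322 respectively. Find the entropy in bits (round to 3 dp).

2.049 bits

H = −Σ pᵢ log₂ pᵢ.
−0.064·log₂(0.064) = 0.2538
−0.338·log₂(0.338) = 0.5289
−0.071·log₂(0.071) = 0.2709
−0.205·log₂(0.205) = 0.4687
−0.322·log₂(0.322) = 0.5264
Sum ≈ 2.0488 → 2.049 bits.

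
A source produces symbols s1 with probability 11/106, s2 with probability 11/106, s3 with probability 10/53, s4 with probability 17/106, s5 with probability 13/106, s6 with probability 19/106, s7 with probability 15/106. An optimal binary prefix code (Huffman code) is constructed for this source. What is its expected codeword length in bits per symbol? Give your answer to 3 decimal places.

Repeatedly combine the two least-probable nodes; the expected code length is the sum of the merged weights.
merge 11/106 + 11/106 → 11/53
merge 13/106 + 15/106 → 14/53
merge 17/106 + 19/106 → 18/53
merge 10/53 + 11/53 → 21/53
merge 14/53 + 18/53 → 32/53
merge 21/53 + 32/53 → 1
L = 11/53 + 14/53 + 18/53 + 21/53 + 32/53 + 1 = 149/53 ≈ 2.811 bits/symbol.

2.811 bits/symbol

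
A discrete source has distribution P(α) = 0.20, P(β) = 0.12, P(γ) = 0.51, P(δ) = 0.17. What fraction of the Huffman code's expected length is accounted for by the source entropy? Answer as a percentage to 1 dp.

Entropy H = −Σ p log₂ p ≈ 1.7615 bits.
Huffman merges: 3/25+17/100→29/100; 1/5+29/100→49/100; 49/100+51/100→1. L = 89/50 ≈ 1.7800.
Efficiency = H/L = 1.7615/1.7800 = 99.0%.

99.0%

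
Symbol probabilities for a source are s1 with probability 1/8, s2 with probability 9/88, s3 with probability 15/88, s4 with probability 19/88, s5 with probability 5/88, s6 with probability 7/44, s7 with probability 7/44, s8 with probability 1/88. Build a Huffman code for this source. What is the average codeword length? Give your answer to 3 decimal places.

2.852 bits/symbol

Repeatedly combine the two least-probable nodes; the expected code length is the sum of the merged weights.
merge 1/88 + 5/88 → 3/44
merge 3/44 + 9/88 → 15/88
merge 1/8 + 7/44 → 25/88
merge 7/44 + 15/88 → 29/88
merge 15/88 + 19/88 → 17/44
merge 25/88 + 29/88 → 27/44
merge 17/44 + 27/44 → 1
L = 3/44 + 15/88 + 25/88 + 29/88 + 17/44 + 27/44 + 1 = 251/88 ≈ 2.852 bits/symbol.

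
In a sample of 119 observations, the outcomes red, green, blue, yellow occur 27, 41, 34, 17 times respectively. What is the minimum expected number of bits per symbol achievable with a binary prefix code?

2 bits/symbol

Probabilities are the counts divided by 119.
Repeatedly combine the two least-probable nodes; the expected code length is the sum of the merged weights.
merge 1/7 + 27/119 → 44/119
merge 2/7 + 41/119 → 75/119
merge 44/119 + 75/119 → 1
L = 44/119 + 75/119 + 1 = 2 bits/symbol.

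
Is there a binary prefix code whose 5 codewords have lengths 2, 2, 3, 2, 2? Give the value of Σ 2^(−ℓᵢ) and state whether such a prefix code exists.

With common denominator 2^3 = 8: Σ 2^(−ℓᵢ) = 2/8 + 2/8 + 1/8 + 2/8 + 2/8 = 9/8 = 1.125.
Kraft's inequality requires Σ ≤ 1; here Σ = 1.125 > 1, so no such prefix code exists.

1.125; no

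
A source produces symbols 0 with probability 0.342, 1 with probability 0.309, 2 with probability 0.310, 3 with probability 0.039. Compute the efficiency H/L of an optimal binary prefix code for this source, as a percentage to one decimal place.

Entropy H = −Σ p log₂ p ≈ 1.7593 bits.
Huffman merges: 39/1000+309/1000→87/250; 31/100+171/500→163/250; 87/250+163/250→1. L = 2 ≈ 2.0000.
Efficiency = H/L = 1.7593/2.0000 = 88.0%.

88.0%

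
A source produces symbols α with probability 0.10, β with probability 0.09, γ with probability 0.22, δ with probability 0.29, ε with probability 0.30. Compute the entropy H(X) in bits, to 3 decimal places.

H = −Σ pᵢ log₂ pᵢ.
−0.10·log₂(0.10) = 0.3322
−0.09·log₂(0.09) = 0.3127
−0.22·log₂(0.22) = 0.4806
−0.29·log₂(0.29) = 0.5179
−0.30·log₂(0.30) = 0.5211
Sum ≈ 2.1644 → 2.164 bits.

2.164 bits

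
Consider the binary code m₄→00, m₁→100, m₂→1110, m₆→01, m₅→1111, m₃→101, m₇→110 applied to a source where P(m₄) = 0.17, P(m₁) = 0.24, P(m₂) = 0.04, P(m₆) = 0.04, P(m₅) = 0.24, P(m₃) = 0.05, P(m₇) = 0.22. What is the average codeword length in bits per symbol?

L̄ = Σ pᵢ·ℓᵢ = 0.17·2 + 0.24·3 + 0.04·4 + 0.04·2 + 0.24·4 + 0.05·3 + 0.22·3 = 3.07 bits/symbol.

3.07 bits/symbol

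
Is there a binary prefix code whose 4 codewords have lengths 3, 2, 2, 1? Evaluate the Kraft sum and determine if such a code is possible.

With common denominator 2^3 = 8: Σ 2^(−ℓᵢ) = 1/8 + 2/8 + 2/8 + 4/8 = 9/8 = 1.125.
Kraft's inequality requires Σ ≤ 1; here Σ = 1.125 > 1, so no such prefix code exists.

1.125; no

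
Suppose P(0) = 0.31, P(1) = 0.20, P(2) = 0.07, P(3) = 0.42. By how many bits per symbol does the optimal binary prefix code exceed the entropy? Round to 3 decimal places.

Entropy H = −Σ p log₂ p ≈ 1.7824 bits.
Huffman merges: 7/100+1/5→27/100; 27/100+31/100→29/50; 21/50+29/50→1. L = 37/20 ≈ 1.8500.
L − H = 1.8500 − 1.7824 = 0.068 bits.

0.068 bits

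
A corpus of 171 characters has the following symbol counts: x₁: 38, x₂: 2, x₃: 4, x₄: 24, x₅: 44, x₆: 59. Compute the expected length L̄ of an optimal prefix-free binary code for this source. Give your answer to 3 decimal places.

2.211 bits/symbol

Probabilities are the counts divided by 171.
Repeatedly combine the two least-probable nodes; the expected code length is the sum of the merged weights.
merge 2/171 + 4/171 → 2/57
merge 2/57 + 8/57 → 10/57
merge 10/57 + 2/9 → 68/171
merge 44/171 + 59/171 → 103/171
merge 68/171 + 103/171 → 1
L = 2/57 + 10/57 + 68/171 + 103/171 + 1 = 42/19 ≈ 2.211 bits/symbol.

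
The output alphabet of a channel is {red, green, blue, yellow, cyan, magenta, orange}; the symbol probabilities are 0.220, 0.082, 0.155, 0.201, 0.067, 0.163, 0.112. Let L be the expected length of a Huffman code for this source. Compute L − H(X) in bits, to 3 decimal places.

0.028 bits

Entropy H = −Σ p log₂ p ≈ 2.7002 bits.
Huffman merges: 67/1000+41/500→149/1000; 14/125+149/1000→261/1000; 31/200+163/1000→159/500; 201/1000+11/50→421/1000; 261/1000+159/500→579/1000; 421/1000+579/1000→1. L = 341/125 ≈ 2.7280.
L − H = 2.7280 − 2.7002 = 0.028 bits.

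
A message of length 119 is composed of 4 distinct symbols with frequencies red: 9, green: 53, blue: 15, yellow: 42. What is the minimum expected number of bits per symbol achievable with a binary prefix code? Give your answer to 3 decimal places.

1.756 bits/symbol

Probabilities are the counts divided by 119.
Repeatedly combine the two least-probable nodes; the expected code length is the sum of the merged weights.
merge 9/119 + 15/119 → 24/119
merge 24/119 + 6/17 → 66/119
merge 53/119 + 66/119 → 1
L = 24/119 + 66/119 + 1 = 209/119 ≈ 1.756 bits/symbol.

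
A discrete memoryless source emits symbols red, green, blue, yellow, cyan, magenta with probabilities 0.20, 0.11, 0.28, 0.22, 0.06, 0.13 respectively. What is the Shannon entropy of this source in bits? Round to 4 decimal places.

H = −Σ pᵢ log₂ pᵢ.
−0.20·log₂(0.20) = 0.4644
−0.11·log₂(0.11) = 0.3503
−0.28·log₂(0.28) = 0.5142
−0.22·log₂(0.22) = 0.4806
−0.06·log₂(0.06) = 0.2435
−0.13·log₂(0.13) = 0.3826
Sum ≈ 2.4356 → 2.4356 bits.

2.4356 bits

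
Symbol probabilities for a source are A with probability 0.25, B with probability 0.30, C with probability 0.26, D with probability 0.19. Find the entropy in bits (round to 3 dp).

1.982 bits

H = −Σ pᵢ log₂ pᵢ.
−0.25·log₂(0.25) = 0.5000
−0.30·log₂(0.30) = 0.5211
−0.26·log₂(0.26) = 0.5053
−0.19·log₂(0.19) = 0.4552
Sum ≈ 1.9816 → 1.982 bits.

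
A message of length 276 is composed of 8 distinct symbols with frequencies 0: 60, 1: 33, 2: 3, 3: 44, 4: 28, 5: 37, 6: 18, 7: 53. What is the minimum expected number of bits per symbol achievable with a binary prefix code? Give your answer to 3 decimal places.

Probabilities are the counts divided by 276.
Repeatedly combine the two least-probable nodes; the expected code length is the sum of the merged weights.
merge 1/92 + 3/46 → 7/92
merge 7/92 + 7/69 → 49/276
merge 11/92 + 37/276 → 35/138
merge 11/69 + 49/276 → 31/92
merge 53/276 + 5/23 → 113/276
merge 35/138 + 31/92 → 163/276
merge 113/276 + 163/276 → 1
L = 7/92 + 49/276 + 35/138 + 31/92 + 113/276 + 163/276 + 1 = 785/276 ≈ 2.844 bits/symbol.

2.844 bits/symbol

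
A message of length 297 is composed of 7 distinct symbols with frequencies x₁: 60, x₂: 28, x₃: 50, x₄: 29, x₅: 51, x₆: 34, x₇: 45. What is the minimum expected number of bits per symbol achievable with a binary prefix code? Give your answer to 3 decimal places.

Probabilities are the counts divided by 297.
Repeatedly combine the two least-probable nodes; the expected code length is the sum of the merged weights.
merge 28/297 + 29/297 → 19/99
merge 34/297 + 5/33 → 79/297
merge 50/297 + 17/99 → 101/297
merge 19/99 + 20/99 → 13/33
merge 79/297 + 101/297 → 20/33
merge 13/33 + 20/33 → 1
L = 19/99 + 79/297 + 101/297 + 13/33 + 20/33 + 1 = 277/99 ≈ 2.798 bits/symbol.

2.798 bits/symbol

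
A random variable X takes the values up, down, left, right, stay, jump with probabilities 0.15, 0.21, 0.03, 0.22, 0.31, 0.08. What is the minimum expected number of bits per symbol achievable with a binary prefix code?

2.37 bits/symbol

Repeatedly combine the two least-probable nodes; the expected code length is the sum of the merged weights.
merge 3/100 + 2/25 → 11/100
merge 11/100 + 3/20 → 13/50
merge 21/100 + 11/50 → 43/100
merge 13/50 + 31/100 → 57/100
merge 43/100 + 57/100 → 1
L = 11/100 + 13/50 + 43/100 + 57/100 + 1 = 237/100 = 2.37 bits/symbol.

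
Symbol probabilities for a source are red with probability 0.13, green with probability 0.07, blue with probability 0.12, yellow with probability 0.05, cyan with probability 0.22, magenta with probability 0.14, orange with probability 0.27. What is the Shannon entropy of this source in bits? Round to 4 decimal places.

H = −Σ pᵢ log₂ pᵢ.
−0.13·log₂(0.13) = 0.3826
−0.07·log₂(0.07) = 0.2686
−0.12·log₂(0.12) = 0.3671
−0.05·log₂(0.05) = 0.2161
−0.22·log₂(0.22) = 0.4806
−0.14·log₂(0.14) = 0.3971
−0.27·log₂(0.27) = 0.5100
Sum ≈ 2.6221 → 2.6221 bits.

2.6221 bits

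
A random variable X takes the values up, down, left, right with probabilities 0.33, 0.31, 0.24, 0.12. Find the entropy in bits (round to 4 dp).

H = −Σ pᵢ log₂ pᵢ.
−0.33·log₂(0.33) = 0.5278
−0.31·log₂(0.31) = 0.5238
−0.24·log₂(0.24) = 0.4941
−0.12·log₂(0.12) = 0.3671
Sum ≈ 1.9128 → 1.9128 bits.

1.9128 bits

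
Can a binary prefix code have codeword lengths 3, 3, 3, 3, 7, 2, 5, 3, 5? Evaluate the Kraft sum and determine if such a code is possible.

With common denominator 2^7 = 128: Σ 2^(−ℓᵢ) = 16/128 + 16/128 + 16/128 + 16/128 + 1/128 + 32/128 + 4/128 + 16/128 + 4/128 = 121/128 = 0.9453125.
Kraft's inequality requires Σ ≤ 1; here Σ = 0.9453125 ≤ 1, so such a prefix code exists.

0.9453125; yes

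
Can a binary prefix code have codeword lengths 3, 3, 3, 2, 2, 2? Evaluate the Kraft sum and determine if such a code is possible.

1.125; no

With common denominator 2^3 = 8: Σ 2^(−ℓᵢ) = 1/8 + 1/8 + 1/8 + 2/8 + 2/8 + 2/8 = 9/8 = 1.125.
Kraft's inequality requires Σ ≤ 1; here Σ = 1.125 > 1, so no such prefix code exists.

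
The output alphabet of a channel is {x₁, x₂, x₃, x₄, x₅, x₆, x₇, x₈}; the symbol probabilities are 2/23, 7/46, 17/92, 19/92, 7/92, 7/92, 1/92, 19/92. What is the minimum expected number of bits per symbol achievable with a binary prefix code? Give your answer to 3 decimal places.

2.837 bits/symbol

Repeatedly combine the two least-probable nodes; the expected code length is the sum of the merged weights.
merge 1/92 + 7/92 → 2/23
merge 7/92 + 2/23 → 15/92
merge 2/23 + 7/46 → 11/46
merge 15/92 + 17/92 → 8/23
merge 19/92 + 19/92 → 19/46
merge 11/46 + 8/23 → 27/46
merge 19/46 + 27/46 → 1
L = 2/23 + 15/92 + 11/46 + 8/23 + 19/46 + 27/46 + 1 = 261/92 ≈ 2.837 bits/symbol.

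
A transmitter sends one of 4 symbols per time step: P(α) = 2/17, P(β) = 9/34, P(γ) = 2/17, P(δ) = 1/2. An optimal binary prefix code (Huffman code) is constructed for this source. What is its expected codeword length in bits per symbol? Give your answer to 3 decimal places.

1.735 bits/symbol

Repeatedly combine the two least-probable nodes; the expected code length is the sum of the merged weights.
merge 2/17 + 2/17 → 4/17
merge 4/17 + 9/34 → 1/2
merge 1/2 + 1/2 → 1
L = 4/17 + 1/2 + 1 = 59/34 ≈ 1.735 bits/symbol.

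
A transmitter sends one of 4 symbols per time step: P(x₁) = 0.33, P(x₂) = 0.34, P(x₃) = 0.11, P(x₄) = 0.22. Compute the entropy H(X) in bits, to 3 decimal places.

1.888 bits

H = −Σ pᵢ log₂ pᵢ.
−0.33·log₂(0.33) = 0.5278
−0.34·log₂(0.34) = 0.5292
−0.11·log₂(0.11) = 0.3503
−0.22·log₂(0.22) = 0.4806
Sum ≈ 1.8879 → 1.888 bits.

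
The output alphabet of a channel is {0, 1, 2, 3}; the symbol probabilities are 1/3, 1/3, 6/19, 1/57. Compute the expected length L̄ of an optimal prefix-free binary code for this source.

Repeatedly combine the two least-probable nodes; the expected code length is the sum of the merged weights.
merge 1/57 + 6/19 → 1/3
merge 1/3 + 1/3 → 2/3
merge 1/3 + 2/3 → 1
L = 1/3 + 2/3 + 1 = 2 bits/symbol.

2 bits/symbol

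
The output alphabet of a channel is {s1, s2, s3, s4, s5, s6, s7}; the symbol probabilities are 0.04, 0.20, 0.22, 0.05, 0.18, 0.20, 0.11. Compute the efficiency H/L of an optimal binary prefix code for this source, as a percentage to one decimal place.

Entropy H = −Σ p log₂ p ≈ 2.6068 bits.
Huffman merges: 1/25+1/20→9/100; 9/100+11/100→1/5; 9/50+1/5→19/50; 1/5+1/5→2/5; 11/50+19/50→3/5; 2/5+3/5→1. L = 267/100 ≈ 2.6700.
Efficiency = H/L = 2.6068/2.6700 = 97.6%.

97.6%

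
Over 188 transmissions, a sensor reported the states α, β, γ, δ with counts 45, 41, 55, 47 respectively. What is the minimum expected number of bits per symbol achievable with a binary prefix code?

2 bits/symbol

Probabilities are the counts divided by 188.
Repeatedly combine the two least-probable nodes; the expected code length is the sum of the merged weights.
merge 41/188 + 45/188 → 43/94
merge 1/4 + 55/188 → 51/94
merge 43/94 + 51/94 → 1
L = 43/94 + 51/94 + 1 = 2 bits/symbol.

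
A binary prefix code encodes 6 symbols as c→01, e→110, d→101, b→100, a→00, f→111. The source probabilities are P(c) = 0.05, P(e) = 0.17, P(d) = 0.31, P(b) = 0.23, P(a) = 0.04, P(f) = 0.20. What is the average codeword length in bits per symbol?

L̄ = Σ pᵢ·ℓᵢ = 0.05·2 + 0.17·3 + 0.31·3 + 0.23·3 + 0.04·2 + 0.20·3 = 2.91 bits/symbol.

2.91 bits/symbol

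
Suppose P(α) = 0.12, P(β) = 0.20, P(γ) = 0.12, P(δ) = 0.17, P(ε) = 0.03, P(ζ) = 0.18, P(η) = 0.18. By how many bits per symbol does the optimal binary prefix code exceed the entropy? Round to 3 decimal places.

0.095 bits

Entropy H = −Σ p log₂ p ≈ 2.6755 bits.
Huffman merges: 3/100+3/25→3/20; 3/25+3/20→27/100; 17/100+9/50→7/20; 9/50+1/5→19/50; 27/100+7/20→31/50; 19/50+31/50→1. L = 277/100 ≈ 2.7700.
L − H = 2.7700 − 2.6755 = 0.095 bits.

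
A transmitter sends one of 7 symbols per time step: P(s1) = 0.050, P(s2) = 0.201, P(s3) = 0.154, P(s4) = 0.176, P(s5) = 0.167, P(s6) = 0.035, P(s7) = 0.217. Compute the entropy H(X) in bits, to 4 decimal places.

H = −Σ pᵢ log₂ pᵢ.
−0.050·log₂(0.050) = 0.2161
−0.201·log₂(0.201) = 0.4653
−0.154·log₂(0.154) = 0.4156
−0.176·log₂(0.176) = 0.4411
−0.167·log₂(0.167) = 0.4312
−0.035·log₂(0.035) = 0.1693
−0.217·log₂(0.217) = 0.4783
Sum ≈ 2.6169 → 2.6169 bits.

2.6169 bits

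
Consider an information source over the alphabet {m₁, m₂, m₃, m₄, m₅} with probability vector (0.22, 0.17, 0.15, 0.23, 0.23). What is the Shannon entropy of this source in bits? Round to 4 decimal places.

2.3010 bits

H = −Σ pᵢ log₂ pᵢ.
−0.22·log₂(0.22) = 0.4806
−0.17·log₂(0.17) = 0.4346
−0.15·log₂(0.15) = 0.4105
−0.23·log₂(0.23) = 0.4877
−0.23·log₂(0.23) = 0.4877
Sum ≈ 2.3010 → 2.3010 bits.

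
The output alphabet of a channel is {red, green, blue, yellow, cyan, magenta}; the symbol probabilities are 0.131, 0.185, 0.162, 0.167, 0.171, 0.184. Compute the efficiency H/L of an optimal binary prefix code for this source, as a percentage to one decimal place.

Entropy H = −Σ p log₂ p ≈ 2.5762 bits.
Huffman merges: 131/1000+81/500→293/1000; 167/1000+171/1000→169/500; 23/125+37/200→369/1000; 293/1000+169/500→631/1000; 369/1000+631/1000→1. L = 2631/1000 ≈ 2.6310.
Efficiency = H/L = 2.5762/2.6310 = 97.9%.

97.9%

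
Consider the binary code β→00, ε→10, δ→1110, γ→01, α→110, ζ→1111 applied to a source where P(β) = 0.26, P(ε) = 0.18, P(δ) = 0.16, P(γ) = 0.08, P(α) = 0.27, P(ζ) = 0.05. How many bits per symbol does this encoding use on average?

2.69 bits/symbol

L̄ = Σ pᵢ·ℓᵢ = 0.26·2 + 0.18·2 + 0.16·4 + 0.08·2 + 0.27·3 + 0.05·4 = 2.69 bits/symbol.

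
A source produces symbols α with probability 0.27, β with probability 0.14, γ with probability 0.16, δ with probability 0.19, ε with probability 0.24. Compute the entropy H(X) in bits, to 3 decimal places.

2.280 bits

H = −Σ pᵢ log₂ pᵢ.
−0.27·log₂(0.27) = 0.5100
−0.14·log₂(0.14) = 0.3971
−0.16·log₂(0.16) = 0.4230
−0.19·log₂(0.19) = 0.4552
−0.24·log₂(0.24) = 0.4941
Sum ≈ 2.2795 → 2.280 bits.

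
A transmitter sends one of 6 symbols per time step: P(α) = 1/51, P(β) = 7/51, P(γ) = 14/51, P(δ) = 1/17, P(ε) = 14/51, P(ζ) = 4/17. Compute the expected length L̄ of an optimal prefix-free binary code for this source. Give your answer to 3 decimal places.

2.294 bits/symbol

Repeatedly combine the two least-probable nodes; the expected code length is the sum of the merged weights.
merge 1/51 + 1/17 → 4/51
merge 4/51 + 7/51 → 11/51
merge 11/51 + 4/17 → 23/51
merge 14/51 + 14/51 → 28/51
merge 23/51 + 28/51 → 1
L = 4/51 + 11/51 + 23/51 + 28/51 + 1 = 39/17 ≈ 2.294 bits/symbol.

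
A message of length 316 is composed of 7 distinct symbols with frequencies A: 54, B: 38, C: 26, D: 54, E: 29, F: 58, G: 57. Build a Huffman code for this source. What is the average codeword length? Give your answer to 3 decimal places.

Probabilities are the counts divided by 316.
Repeatedly combine the two least-probable nodes; the expected code length is the sum of the merged weights.
merge 13/158 + 29/316 → 55/316
merge 19/158 + 27/158 → 23/79
merge 27/158 + 55/316 → 109/316
merge 57/316 + 29/158 → 115/316
merge 23/79 + 109/316 → 201/316
merge 115/316 + 201/316 → 1
L = 55/316 + 23/79 + 109/316 + 115/316 + 201/316 + 1 = 222/79 ≈ 2.810 bits/symbol.

2.810 bits/symbol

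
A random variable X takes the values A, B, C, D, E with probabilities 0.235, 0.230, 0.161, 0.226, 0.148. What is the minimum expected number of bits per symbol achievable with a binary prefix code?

2.309 bits/symbol

Repeatedly combine the two least-probable nodes; the expected code length is the sum of the merged weights.
merge 37/250 + 161/1000 → 309/1000
merge 113/500 + 23/100 → 57/125
merge 47/200 + 309/1000 → 68/125
merge 57/125 + 68/125 → 1
L = 309/1000 + 57/125 + 68/125 + 1 = 2309/1000 = 2.309 bits/symbol.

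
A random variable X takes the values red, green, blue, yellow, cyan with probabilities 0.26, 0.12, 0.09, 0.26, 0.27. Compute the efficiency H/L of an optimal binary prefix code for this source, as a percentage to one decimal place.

Entropy H = −Σ p log₂ p ≈ 2.2003 bits.
Huffman merges: 9/100+3/25→21/100; 21/100+13/50→47/100; 13/50+27/100→53/100; 47/100+53/100→1. L = 221/100 ≈ 2.2100.
Efficiency = H/L = 2.2003/2.2100 = 99.6%.

99.6%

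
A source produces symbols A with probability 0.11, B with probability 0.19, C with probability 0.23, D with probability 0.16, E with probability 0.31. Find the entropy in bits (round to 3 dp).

2.240 bits

H = −Σ pᵢ log₂ pᵢ.
−0.11·log₂(0.11) = 0.3503
−0.19·log₂(0.19) = 0.4552
−0.23·log₂(0.23) = 0.4877
−0.16·log₂(0.16) = 0.4230
−0.31·log₂(0.31) = 0.5238
Sum ≈ 2.2400 → 2.240 bits.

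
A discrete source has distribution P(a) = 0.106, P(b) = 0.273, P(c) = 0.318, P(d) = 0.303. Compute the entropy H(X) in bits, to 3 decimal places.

1.902 bits

H = −Σ pᵢ log₂ pᵢ.
−0.106·log₂(0.106) = 0.3432
−0.273·log₂(0.273) = 0.5113
−0.318·log₂(0.318) = 0.5256
−0.303·log₂(0.303) = 0.5220
Sum ≈ 1.9021 → 1.902 bits.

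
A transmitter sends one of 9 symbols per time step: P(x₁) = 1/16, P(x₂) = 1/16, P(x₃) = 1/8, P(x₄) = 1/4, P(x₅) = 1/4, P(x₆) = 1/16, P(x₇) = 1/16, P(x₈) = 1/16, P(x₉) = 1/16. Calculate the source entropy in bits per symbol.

2.875 bits

Each probability is a power of 1/2, so log₂(1/p) is an integer.
H = Σ p·log₂(1/p) = 1/16·4 + 1/16·4 + 1/8·3 + 1/4·2 + 1/4·2 + 1/16·4 + 1/16·4 + 1/16·4 + 1/16·4 = 2.875 bits.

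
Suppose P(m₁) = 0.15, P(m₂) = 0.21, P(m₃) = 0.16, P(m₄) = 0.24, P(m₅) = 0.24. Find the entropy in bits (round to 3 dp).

2.295 bits

H = −Σ pᵢ log₂ pᵢ.
−0.15·log₂(0.15) = 0.4105
−0.21·log₂(0.21) = 0.4728
−0.16·log₂(0.16) = 0.4230
−0.24·log₂(0.24) = 0.4941
−0.24·log₂(0.24) = 0.4941
Sum ≈ 2.2947 → 2.295 bits.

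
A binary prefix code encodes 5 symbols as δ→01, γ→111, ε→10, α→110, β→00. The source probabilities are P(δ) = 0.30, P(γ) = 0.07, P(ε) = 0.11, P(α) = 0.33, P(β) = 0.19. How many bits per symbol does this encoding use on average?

2.4 bits/symbol

L̄ = Σ pᵢ·ℓᵢ = 0.30·2 + 0.07·3 + 0.11·2 + 0.33·3 + 0.19·2 = 2.4 bits/symbol.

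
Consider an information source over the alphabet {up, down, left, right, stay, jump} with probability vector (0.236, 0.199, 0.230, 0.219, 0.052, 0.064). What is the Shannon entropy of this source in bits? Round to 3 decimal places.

2.398 bits

H = −Σ pᵢ log₂ pᵢ.
−0.236·log₂(0.236) = 0.4916
−0.199·log₂(0.199) = 0.4635
−0.230·log₂(0.230) = 0.4877
−0.219·log₂(0.219) = 0.4798
−0.052·log₂(0.052) = 0.2218
−0.064·log₂(0.064) = 0.2538
Sum ≈ 2.3982 → 2.398 bits.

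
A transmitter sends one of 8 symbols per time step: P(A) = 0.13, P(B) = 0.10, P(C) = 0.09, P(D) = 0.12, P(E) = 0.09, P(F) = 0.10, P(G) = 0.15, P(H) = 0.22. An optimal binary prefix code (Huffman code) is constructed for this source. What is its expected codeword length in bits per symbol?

2.96 bits/symbol

Repeatedly combine the two least-probable nodes; the expected code length is the sum of the merged weights.
merge 9/100 + 9/100 → 9/50
merge 1/10 + 1/10 → 1/5
merge 3/25 + 13/100 → 1/4
merge 3/20 + 9/50 → 33/100
merge 1/5 + 11/50 → 21/50
merge 1/4 + 33/100 → 29/50
merge 21/50 + 29/50 → 1
L = 9/50 + 1/5 + 1/4 + 33/100 + 21/50 + 29/50 + 1 = 74/25 = 2.96 bits/symbol.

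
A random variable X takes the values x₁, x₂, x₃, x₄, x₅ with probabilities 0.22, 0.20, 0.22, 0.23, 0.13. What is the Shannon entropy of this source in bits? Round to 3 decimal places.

2.296 bits

H = −Σ pᵢ log₂ pᵢ.
−0.22·log₂(0.22) = 0.4806
−0.20·log₂(0.20) = 0.4644
−0.22·log₂(0.22) = 0.4806
−0.23·log₂(0.23) = 0.4877
−0.13·log₂(0.13) = 0.3826
Sum ≈ 2.2958 → 2.296 bits.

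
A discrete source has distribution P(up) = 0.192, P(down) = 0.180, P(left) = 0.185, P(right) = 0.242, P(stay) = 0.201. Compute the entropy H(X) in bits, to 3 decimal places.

2.313 bits

H = −Σ pᵢ log₂ pᵢ.
−0.192·log₂(0.192) = 0.4571
−0.180·log₂(0.180) = 0.4453
−0.185·log₂(0.185) = 0.4504
−0.242·log₂(0.242) = 0.4954
−0.201·log₂(0.201) = 0.4653
Sum ≈ 2.3134 → 2.313 bits.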